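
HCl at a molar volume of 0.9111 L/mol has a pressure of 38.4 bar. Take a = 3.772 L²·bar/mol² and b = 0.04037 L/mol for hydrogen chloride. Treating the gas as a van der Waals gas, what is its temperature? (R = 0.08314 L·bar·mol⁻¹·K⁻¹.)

T = (P + a/V_m²)(V_m − b)/R
P + a/V_m² = 38.4 + 3.772/(0.9111)² = 42.944 bar
V_m − b = 0.9111 − 0.04037 = 0.87073 L/mol
T = (42.944)(0.87073)/0.08314 = 449.8 K

T ≈ 449.8 K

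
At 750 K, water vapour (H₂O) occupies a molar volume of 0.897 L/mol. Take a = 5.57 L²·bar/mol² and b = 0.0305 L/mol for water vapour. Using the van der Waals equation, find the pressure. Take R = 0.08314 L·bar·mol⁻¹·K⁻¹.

P ≈ 65.04 bar

P = RT/(V_m − b) − a/V_m²
RT/(V_m − b) = (0.08314)(750)/(0.897 − 0.0305) = 62.355/0.86650 = 71.962 bar
a/V_m² = 5.57/(0.897)² = 6.9226 bar
P = 71.962 − 6.9226 = 65.04 bar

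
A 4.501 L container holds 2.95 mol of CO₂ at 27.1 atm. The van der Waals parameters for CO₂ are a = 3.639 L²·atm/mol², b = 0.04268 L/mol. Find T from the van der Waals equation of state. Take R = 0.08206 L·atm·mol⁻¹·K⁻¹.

T = (P + a n²/V²)(V − nb)/(nR)
P + a n²/V² = 27.1 + (3.639)(2.95)²/(4.501)² = 28.663 atm
V − nb = 4.501 − (2.95)(0.04268) = 4.3751 L
T = (28.663)(4.3751)/((2.95)(0.08206)) = 518.0 K

T ≈ 518.0 K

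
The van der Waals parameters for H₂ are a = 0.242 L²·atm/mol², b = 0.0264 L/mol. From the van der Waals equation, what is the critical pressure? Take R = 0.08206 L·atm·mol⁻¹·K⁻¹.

P_c ≈ 12.86 atm

For a van der Waals gas, P_c = a/(27b²).
P_c = 0.242/(27×(0.0264)²) = 0.242/0.018818 = 12.86 atm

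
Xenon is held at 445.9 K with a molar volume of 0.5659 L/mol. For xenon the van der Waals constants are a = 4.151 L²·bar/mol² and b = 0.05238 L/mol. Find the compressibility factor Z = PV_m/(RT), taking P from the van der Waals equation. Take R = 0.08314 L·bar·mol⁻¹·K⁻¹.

Z ≈ 0.9041

P = RT/(V_m − b) − a/V_m² = (0.08314)(445.9)/(0.5659 − 0.05238) − 4.151/(0.5659)²
  = 37.072/0.51352 − 12.962 = 72.192 − 12.962 = 59.230 bar
Z = PV_m/(RT) = (59.230)(0.5659)/((0.08314)(445.9)) = 33.518/37.072 = 0.9041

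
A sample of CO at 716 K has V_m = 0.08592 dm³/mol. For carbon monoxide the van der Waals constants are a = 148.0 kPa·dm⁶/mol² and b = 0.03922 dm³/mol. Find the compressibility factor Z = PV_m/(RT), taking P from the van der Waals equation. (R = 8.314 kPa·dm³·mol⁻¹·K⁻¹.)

Z ≈ 1.550

P = RT/(V_m − b) − a/V_m² = (8.314)(716)/(0.08592 − 0.03922) − 148.0/(0.08592)²
  = 5952.8/0.046700 − 20048 = 127469 − 20048 = 107421 kPa
Z = PV_m/(RT) = (107421)(0.08592)/((8.314)(716)) = 9229.6/5952.8 = 1.550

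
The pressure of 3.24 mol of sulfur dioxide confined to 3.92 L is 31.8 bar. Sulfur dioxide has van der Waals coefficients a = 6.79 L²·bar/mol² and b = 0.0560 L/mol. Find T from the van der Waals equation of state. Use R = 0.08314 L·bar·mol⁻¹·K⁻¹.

T = (P + a n²/V²)(V − nb)/(nR)
P + a n²/V² = 31.8 + (6.79)(3.24)²/(3.92)² = 36.439 bar
V − nb = 3.92 − (3.24)(0.0560) = 3.7386 L
T = (36.439)(3.7386)/((3.24)(0.08314)) = 505.7 K

T ≈ 505.7 K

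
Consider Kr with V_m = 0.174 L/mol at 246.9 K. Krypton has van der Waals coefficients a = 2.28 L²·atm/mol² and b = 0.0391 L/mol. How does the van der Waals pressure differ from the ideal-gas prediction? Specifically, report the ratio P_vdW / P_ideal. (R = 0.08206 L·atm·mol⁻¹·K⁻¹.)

Ideal: P_ideal = RT/V_m = (0.08206)(246.9)/0.174 = 116.440 atm
vdW: P = RT/(V_m − b) − a/V_m² = 20.2606/0.134900 − 2.28/0.0302760 = 150.190 − 75.3072 = 74.883 atm
Ratio = 74.883/116.440 = 0.6431

P_vdW / P_ideal ≈ 0.6431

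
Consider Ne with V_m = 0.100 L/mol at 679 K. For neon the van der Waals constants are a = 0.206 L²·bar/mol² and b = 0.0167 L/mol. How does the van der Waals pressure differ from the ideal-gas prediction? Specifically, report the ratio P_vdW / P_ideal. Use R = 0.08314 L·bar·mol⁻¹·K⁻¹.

P_vdW / P_ideal ≈ 1.164

Ideal: P_ideal = RT/V_m = (0.08314)(679)/0.100 = 564.521 bar
vdW: P = RT/(V_m − b) − a/V_m² = 56.4521/0.0833000 − 0.206/0.0100000 = 677.696 − 20.6000 = 657.096 bar
Ratio = 657.096/564.521 = 1.164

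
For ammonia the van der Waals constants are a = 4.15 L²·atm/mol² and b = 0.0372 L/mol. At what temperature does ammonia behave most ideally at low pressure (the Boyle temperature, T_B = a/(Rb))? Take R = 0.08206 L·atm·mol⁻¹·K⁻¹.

T_B ≈ 1359 K

For a van der Waals gas the second virial coefficient B₂ = b − a/(RT) vanishes at T_B = a/(Rb).
T_B = 4.15/(0.08206×0.0372) = 4.15/0.0030526 = 1359 K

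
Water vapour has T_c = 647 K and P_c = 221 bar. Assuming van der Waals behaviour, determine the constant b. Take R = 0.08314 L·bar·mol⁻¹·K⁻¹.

b ≈ 0.03043 L/mol

From T_c = 8a/(27Rb) and P_c = a/(27b²): b = R T_c/(8 P_c).
b = (0.08314)(647)/(8×221) = 53.792/1768.0 = 0.03043 L/mol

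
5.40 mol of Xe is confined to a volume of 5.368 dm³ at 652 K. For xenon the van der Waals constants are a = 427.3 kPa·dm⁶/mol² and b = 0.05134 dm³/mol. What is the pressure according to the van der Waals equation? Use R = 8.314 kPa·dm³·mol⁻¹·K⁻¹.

P ≈ 5318 kPa

P = nRT/(V − nb) − a n²/V²
nRT/(V − nb) = (5.40)(8.314)(652)/(5.368 − 5.40×0.05134) = 29272/5.0908 = 5750.0 kPa
a n²/V² = (427.3)(5.40)²/(5.368)² = 432.41 kPa
P = 5750.0 − 432.41 = 5318 kPa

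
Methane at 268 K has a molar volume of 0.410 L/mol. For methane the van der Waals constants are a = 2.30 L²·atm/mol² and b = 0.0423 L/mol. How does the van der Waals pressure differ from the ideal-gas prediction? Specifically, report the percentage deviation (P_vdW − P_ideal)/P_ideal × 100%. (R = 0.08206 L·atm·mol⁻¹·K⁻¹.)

-14.00 %

Ideal: P_ideal = RT/V_m = (0.08206)(268)/0.410 = 53.6392 atm
vdW: P = RT/(V_m − b) − a/V_m² = 21.9921/0.367700 − 2.30/0.168100 = 59.8099 − 13.6823 = 46.1276 atm
% deviation = (46.1276 − 53.6392)/53.6392 × 100% = -14.00%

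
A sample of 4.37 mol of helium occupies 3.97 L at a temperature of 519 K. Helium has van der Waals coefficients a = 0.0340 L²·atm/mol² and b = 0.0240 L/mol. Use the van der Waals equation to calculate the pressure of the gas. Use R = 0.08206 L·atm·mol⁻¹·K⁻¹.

P ≈ 48.11 atm

P = nRT/(V − nb) − a n²/V²
nRT/(V − nb) = (4.37)(0.08206)(519)/(3.97 − 4.37×0.0240) = 186.11/3.8651 = 48.151 atm
a n²/V² = (0.0340)(4.37)²/(3.97)² = 0.041197 atm
P = 48.151 − 0.041197 = 48.11 atm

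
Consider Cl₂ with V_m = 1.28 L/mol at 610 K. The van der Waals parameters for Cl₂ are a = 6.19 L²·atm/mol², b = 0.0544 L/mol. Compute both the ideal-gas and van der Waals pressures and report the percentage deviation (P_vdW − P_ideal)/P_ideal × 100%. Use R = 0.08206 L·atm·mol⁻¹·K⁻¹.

Ideal: P_ideal = RT/V_m = (0.08206)(610)/1.28 = 39.1067 atm
vdW: P = RT/(V_m − b) − a/V_m² = 50.0566/1.22560 − 6.19/1.63840 = 40.8425 − 3.77808 = 37.0644 atm
% deviation = (37.0644 − 39.1067)/39.1067 × 100% = -5.22%

-5.22 %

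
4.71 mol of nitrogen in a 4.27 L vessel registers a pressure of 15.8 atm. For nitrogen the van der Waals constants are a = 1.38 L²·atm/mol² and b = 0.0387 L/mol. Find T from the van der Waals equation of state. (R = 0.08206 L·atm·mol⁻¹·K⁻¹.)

T ≈ 184.9 K

T = (P + a n²/V²)(V − nb)/(nR)
P + a n²/V² = 15.8 + (1.38)(4.71)²/(4.27)² = 17.479 atm
V − nb = 4.27 − (4.71)(0.0387) = 4.0877 L
T = (17.479)(4.0877)/((4.71)(0.08206)) = 184.9 K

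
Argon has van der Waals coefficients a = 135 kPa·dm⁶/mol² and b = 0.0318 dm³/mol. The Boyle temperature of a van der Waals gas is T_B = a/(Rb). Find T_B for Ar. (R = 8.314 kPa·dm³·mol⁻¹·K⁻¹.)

T_B ≈ 510.6 K

For a van der Waals gas the second virial coefficient B₂ = b − a/(RT) vanishes at T_B = a/(Rb).
T_B = 135/(8.314×0.0318) = 135/0.26439 = 510.6 K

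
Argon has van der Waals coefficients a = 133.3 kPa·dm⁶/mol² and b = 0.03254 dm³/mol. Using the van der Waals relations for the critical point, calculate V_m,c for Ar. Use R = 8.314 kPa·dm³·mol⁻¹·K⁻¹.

V_m,c ≈ 0.09762 dm³/mol

For a van der Waals gas, V_m,c = 3b.
V_m,c = 3×0.03254 = 0.09762 dm³/mol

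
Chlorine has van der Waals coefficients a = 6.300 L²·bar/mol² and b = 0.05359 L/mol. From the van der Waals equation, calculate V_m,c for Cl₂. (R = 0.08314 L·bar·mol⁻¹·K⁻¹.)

V_m,c ≈ 0.1608 L/mol

For a van der Waals gas, V_m,c = 3b.
V_m,c = 3×0.05359 = 0.1608 L/mol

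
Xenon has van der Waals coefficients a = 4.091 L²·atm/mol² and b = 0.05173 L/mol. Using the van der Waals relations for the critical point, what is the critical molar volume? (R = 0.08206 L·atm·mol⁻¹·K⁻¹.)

For a van der Waals gas, V_m,c = 3b.
V_m,c = 3×0.05173 = 0.1552 L/mol

V_m,c ≈ 0.1552 L/mol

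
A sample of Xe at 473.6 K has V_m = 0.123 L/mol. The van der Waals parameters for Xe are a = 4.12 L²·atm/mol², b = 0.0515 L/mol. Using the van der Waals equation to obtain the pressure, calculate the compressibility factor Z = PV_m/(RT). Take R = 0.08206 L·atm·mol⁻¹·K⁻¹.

P = RT/(V_m − b) − a/V_m² = (0.08206)(473.6)/(0.123 − 0.0515) − 4.12/(0.123)²
  = 38.864/0.071500 − 272.32 = 543.55 − 272.32 = 271.23 atm
Z = PV_m/(RT) = (271.23)(0.123)/((0.08206)(473.6)) = 33.361/38.864 = 0.8584

Z ≈ 0.8584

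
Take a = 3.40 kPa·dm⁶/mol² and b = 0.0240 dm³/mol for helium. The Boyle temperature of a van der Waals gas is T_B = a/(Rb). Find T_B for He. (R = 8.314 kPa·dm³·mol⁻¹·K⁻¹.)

T_B ≈ 17.04 K

For a van der Waals gas the second virial coefficient B₂ = b − a/(RT) vanishes at T_B = a/(Rb).
T_B = 3.40/(8.314×0.0240) = 3.40/0.19954 = 17.04 K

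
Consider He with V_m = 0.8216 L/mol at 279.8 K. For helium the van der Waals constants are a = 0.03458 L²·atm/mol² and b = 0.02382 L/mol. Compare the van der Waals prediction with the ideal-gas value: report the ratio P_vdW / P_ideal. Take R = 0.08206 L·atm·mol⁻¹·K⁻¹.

P_vdW / P_ideal ≈ 1.028

Ideal: P_ideal = RT/V_m = (0.08206)(279.8)/0.8216 = 27.9459 atm
vdW: P = RT/(V_m − b) − a/V_m² = 22.9604/0.797780 − 0.03458/0.675027 = 28.7804 − 0.0512276 = 28.7292 atm
Ratio = 28.7292/27.9459 = 1.028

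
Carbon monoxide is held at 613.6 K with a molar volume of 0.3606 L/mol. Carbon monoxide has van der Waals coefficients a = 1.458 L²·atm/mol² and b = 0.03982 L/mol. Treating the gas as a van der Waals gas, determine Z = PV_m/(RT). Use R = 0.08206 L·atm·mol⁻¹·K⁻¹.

Z ≈ 1.044

P = RT/(V_m − b) − a/V_m² = (0.08206)(613.6)/(0.3606 − 0.03982) − 1.458/(0.3606)²
  = 50.352/0.32078 − 11.213 = 156.97 − 11.213 = 145.76 atm
Z = PV_m/(RT) = (145.76)(0.3606)/((0.08206)(613.6)) = 52.561/50.352 = 1.044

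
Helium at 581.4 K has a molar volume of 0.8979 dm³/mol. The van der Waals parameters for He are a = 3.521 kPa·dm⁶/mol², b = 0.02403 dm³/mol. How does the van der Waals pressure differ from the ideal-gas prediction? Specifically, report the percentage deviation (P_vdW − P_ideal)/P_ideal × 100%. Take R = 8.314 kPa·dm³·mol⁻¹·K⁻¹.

2.67 %

Ideal: P_ideal = RT/V_m = (8.314)(581.4)/0.8979 = 5383.41 kPa
vdW: P = RT/(V_m − b) − a/V_m² = 4833.76/0.873870 − 3.521/0.806224 = 5531.44 − 4.36727 = 5527.07 kPa
% deviation = (5527.07 − 5383.41)/5383.41 × 100% = 2.67%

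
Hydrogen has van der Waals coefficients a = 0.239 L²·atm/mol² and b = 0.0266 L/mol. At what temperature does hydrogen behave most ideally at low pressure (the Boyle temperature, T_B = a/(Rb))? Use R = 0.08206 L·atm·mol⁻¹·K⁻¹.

T_B ≈ 109.5 K

For a van der Waals gas the second virial coefficient B₂ = b − a/(RT) vanishes at T_B = a/(Rb).
T_B = 0.239/(0.08206×0.0266) = 0.239/0.0021828 = 109.5 K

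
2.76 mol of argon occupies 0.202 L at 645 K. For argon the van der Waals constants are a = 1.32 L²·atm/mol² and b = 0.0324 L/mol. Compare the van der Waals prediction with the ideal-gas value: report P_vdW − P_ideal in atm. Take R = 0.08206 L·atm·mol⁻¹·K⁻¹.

Ideal: P_ideal = nRT/V = (2.76)(0.08206)(645)/0.202 = 723.184 atm
vdW: P = nRT/(V − nb) − a n²/V² = 146.083/0.112576 − 10.0552/0.0408040 = 1297.64 − 246.427 = 1051.21 atm
ΔP = 1051.21 − 723.184 = 328.0 atm

ΔP ≈ 328.0 atm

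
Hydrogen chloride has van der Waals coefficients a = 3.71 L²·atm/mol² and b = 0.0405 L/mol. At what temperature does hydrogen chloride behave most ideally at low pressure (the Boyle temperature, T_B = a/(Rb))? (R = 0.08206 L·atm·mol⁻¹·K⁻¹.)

For a van der Waals gas the second virial coefficient B₂ = b − a/(RT) vanishes at T_B = a/(Rb).
T_B = 3.71/(0.08206×0.0405) = 3.71/0.0033234 = 1116 K

T_B ≈ 1116 K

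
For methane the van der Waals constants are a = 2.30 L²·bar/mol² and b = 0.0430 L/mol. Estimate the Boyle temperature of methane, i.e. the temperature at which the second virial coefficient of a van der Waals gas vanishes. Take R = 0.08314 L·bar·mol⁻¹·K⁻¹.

T_B ≈ 643.4 K

For a van der Waals gas the second virial coefficient B₂ = b − a/(RT) vanishes at T_B = a/(Rb).
T_B = 2.30/(0.08314×0.0430) = 2.30/0.0035750 = 643.4 K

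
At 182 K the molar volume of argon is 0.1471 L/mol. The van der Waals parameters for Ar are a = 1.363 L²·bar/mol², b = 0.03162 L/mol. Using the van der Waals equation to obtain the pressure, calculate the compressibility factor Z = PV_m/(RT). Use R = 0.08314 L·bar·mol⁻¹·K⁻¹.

Z ≈ 0.6615

P = RT/(V_m − b) − a/V_m² = (0.08314)(182)/(0.1471 − 0.03162) − 1.363/(0.1471)²
  = 15.131/0.11548 − 62.990 = 131.03 − 62.990 = 68.04 bar
Z = PV_m/(RT) = (68.04)(0.1471)/((0.08314)(182)) = 10.009/15.131 = 0.6615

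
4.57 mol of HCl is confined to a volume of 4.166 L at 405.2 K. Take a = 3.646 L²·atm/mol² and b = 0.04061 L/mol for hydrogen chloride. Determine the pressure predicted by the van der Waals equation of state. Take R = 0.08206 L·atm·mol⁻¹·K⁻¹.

P ≈ 33.79 atm

P = nRT/(V − nb) − a n²/V²
nRT/(V − nb) = (4.57)(0.08206)(405.2)/(4.166 − 4.57×0.04061) = 151.96/3.9804 = 38.177 atm
a n²/V² = (3.646)(4.57)²/(4.166)² = 4.3874 atm
P = 38.177 − 4.3874 = 33.79 atm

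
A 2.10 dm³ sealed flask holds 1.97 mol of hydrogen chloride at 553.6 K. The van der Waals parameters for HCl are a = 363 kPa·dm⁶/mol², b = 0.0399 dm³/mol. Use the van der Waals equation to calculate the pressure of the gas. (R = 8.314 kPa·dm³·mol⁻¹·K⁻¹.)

P = nRT/(V − nb) − a n²/V²
nRT/(V − nb) = (1.97)(8.314)(553.6)/(2.10 − 1.97×0.0399) = 9067.2/2.0214 = 4485.6 kPa
a n²/V² = (363)(1.97)²/(2.10)² = 319.45 kPa
P = 4485.6 − 319.45 = 4166 kPa

P ≈ 4166 kPa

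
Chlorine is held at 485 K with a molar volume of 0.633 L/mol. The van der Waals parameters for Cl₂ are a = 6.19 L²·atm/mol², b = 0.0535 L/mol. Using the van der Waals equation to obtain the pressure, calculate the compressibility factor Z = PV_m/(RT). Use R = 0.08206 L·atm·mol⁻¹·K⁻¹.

P = RT/(V_m − b) − a/V_m² = (0.08206)(485)/(0.633 − 0.0535) − 6.19/(0.633)²
  = 39.799/0.57950 − 15.448 = 68.678 − 15.448 = 53.230 atm
Z = PV_m/(RT) = (53.230)(0.633)/((0.08206)(485)) = 33.695/39.799 = 0.8466

Z ≈ 0.8466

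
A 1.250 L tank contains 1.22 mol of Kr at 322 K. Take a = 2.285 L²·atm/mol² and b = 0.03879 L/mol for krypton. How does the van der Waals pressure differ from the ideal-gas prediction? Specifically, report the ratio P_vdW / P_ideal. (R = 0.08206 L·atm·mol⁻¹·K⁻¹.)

P_vdW / P_ideal ≈ 0.9549

Ideal: P_ideal = nRT/V = (1.22)(0.08206)(322)/1.250 = 25.7892 atm
vdW: P = nRT/(V − nb) − a n²/V² = 32.2365/1.20268 − 3.40099/1.56250 = 26.8039 − 2.17663 = 24.6273 atm
Ratio = 24.6273/25.7892 = 0.9549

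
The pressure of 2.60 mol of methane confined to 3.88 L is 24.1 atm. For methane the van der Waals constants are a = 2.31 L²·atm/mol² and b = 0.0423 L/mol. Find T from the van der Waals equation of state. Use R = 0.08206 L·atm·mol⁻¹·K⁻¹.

T ≈ 444.2 K

T = (P + a n²/V²)(V − nb)/(nR)
P + a n²/V² = 24.1 + (2.31)(2.60)²/(3.88)² = 25.137 atm
V − nb = 3.88 − (2.60)(0.0423) = 3.7700 L
T = (25.137)(3.7700)/((2.60)(0.08206)) = 444.2 K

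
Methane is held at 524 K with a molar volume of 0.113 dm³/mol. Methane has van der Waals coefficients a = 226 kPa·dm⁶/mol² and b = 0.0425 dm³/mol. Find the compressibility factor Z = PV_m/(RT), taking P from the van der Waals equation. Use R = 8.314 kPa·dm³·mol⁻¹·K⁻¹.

P = RT/(V_m − b) − a/V_m² = (8.314)(524)/(0.113 − 0.0425) − 226/(0.113)²
  = 4356.5/0.070500 − 17699 = 61794 − 17699 = 44095 kPa
Z = PV_m/(RT) = (44095)(0.113)/((8.314)(524)) = 4982.7/4356.5 = 1.144

Z ≈ 1.144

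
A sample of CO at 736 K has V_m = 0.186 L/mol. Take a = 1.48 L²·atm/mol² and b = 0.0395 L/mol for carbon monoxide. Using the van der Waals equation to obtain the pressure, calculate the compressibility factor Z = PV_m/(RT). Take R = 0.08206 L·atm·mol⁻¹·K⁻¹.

P = RT/(V_m − b) − a/V_m² = (0.08206)(736)/(0.186 − 0.0395) − 1.48/(0.186)²
  = 60.396/0.14650 − 42.780 = 412.26 − 42.780 = 369.48 atm
Z = PV_m/(RT) = (369.48)(0.186)/((0.08206)(736)) = 68.723/60.396 = 1.138

Z ≈ 1.138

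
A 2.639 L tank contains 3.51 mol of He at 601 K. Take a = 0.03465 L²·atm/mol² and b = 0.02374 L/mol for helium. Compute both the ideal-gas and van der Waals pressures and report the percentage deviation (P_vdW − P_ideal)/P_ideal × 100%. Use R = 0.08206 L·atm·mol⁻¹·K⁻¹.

3.17 %

Ideal: P_ideal = nRT/V = (3.51)(0.08206)(601)/2.639 = 65.5954 atm
vdW: P = nRT/(V − nb) − a n²/V² = 173.106/2.55567 − 0.426891/6.96432 = 67.7341 − 0.0612969 = 67.6728 atm
% deviation = (67.6728 − 65.5954)/65.5954 × 100% = 3.17%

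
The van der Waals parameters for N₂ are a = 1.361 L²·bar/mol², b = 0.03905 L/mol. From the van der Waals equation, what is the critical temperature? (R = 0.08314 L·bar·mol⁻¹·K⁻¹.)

For a van der Waals gas, T_c = 8a/(27Rb).
T_c = 8×1.361/(27×0.08314×0.03905) = 10.888/0.087659 = 124.2 K

T_c ≈ 124.2 K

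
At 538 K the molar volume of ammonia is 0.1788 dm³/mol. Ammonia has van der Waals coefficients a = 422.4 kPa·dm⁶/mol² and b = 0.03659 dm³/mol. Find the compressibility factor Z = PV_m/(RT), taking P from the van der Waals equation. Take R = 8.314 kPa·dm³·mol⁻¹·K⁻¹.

Z ≈ 0.7291

P = RT/(V_m − b) − a/V_m² = (8.314)(538)/(0.1788 − 0.03659) − 422.4/(0.1788)²
  = 4472.9/0.14221 − 13213 = 31453 − 13213 = 18240 kPa
Z = PV_m/(RT) = (18240)(0.1788)/((8.314)(538)) = 3261.3/4472.9 = 0.7291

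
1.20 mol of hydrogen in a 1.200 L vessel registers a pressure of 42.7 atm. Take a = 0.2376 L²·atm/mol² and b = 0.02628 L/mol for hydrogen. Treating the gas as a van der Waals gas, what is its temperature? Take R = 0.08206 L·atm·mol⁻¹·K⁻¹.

T = (P + a n²/V²)(V − nb)/(nR)
P + a n²/V² = 42.7 + (0.2376)(1.20)²/(1.200)² = 42.938 atm
V − nb = 1.200 − (1.20)(0.02628) = 1.1685 L
T = (42.938)(1.1685)/((1.20)(0.08206)) = 509.5 K

T ≈ 509.5 K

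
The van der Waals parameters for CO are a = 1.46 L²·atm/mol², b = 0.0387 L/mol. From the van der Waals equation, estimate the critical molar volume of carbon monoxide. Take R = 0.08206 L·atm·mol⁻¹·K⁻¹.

V_m,c ≈ 0.1161 L/mol

For a van der Waals gas, V_m,c = 3b.
V_m,c = 3×0.0387 = 0.1161 L/mol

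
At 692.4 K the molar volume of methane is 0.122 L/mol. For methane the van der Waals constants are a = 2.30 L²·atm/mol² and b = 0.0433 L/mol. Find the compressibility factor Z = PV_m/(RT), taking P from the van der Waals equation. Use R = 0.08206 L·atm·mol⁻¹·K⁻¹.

P = RT/(V_m − b) − a/V_m² = (0.08206)(692.4)/(0.122 − 0.0433) − 2.30/(0.122)²
  = 56.818/0.078700 − 154.53 = 721.96 − 154.53 = 567.43 atm
Z = PV_m/(RT) = (567.43)(0.122)/((0.08206)(692.4)) = 69.226/56.818 = 1.218

Z ≈ 1.218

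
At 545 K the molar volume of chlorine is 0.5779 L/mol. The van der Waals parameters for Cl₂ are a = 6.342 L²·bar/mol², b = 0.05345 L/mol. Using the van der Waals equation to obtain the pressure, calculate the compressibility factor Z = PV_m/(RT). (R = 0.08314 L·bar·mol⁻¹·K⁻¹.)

Z ≈ 0.8597

P = RT/(V_m − b) − a/V_m² = (0.08314)(545)/(0.5779 − 0.05345) − 6.342/(0.5779)²
  = 45.311/0.52445 − 18.990 = 86.397 − 18.990 = 67.407 bar
Z = PV_m/(RT) = (67.407)(0.5779)/((0.08314)(545)) = 38.955/45.311 = 0.8597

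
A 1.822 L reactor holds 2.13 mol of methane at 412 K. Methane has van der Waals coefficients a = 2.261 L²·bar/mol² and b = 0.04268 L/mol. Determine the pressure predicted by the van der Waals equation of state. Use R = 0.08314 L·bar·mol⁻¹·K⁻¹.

P = nRT/(V − nb) − a n²/V²
nRT/(V − nb) = (2.13)(0.08314)(412)/(1.822 − 2.13×0.04268) = 72.960/1.7311 = 42.147 bar
a n²/V² = (2.261)(2.13)²/(1.822)² = 3.0900 bar
P = 42.147 − 3.0900 = 39.06 bar

P ≈ 39.06 bar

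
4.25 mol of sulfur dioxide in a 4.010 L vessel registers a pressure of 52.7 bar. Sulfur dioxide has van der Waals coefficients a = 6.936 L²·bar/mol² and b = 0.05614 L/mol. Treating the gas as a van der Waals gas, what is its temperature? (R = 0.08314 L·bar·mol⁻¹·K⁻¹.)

T ≈ 645.6 K

T = (P + a n²/V²)(V − nb)/(nR)
P + a n²/V² = 52.7 + (6.936)(4.25)²/(4.010)² = 60.491 bar
V − nb = 4.010 − (4.25)(0.05614) = 3.7714 L
T = (60.491)(3.7714)/((4.25)(0.08314)) = 645.6 K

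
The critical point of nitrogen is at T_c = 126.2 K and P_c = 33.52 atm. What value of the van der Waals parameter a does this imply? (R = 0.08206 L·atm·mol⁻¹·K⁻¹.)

From T_c = 8a/(27Rb) and P_c = a/(27b²): a = 27 R² T_c²/(64 P_c).
a = 27×(0.08206)²×(126.2)²/(64×33.52) = 2895.6/2145.3 = 1.350 L²·atm/mol²

a ≈ 1.350 L²·atm/mol²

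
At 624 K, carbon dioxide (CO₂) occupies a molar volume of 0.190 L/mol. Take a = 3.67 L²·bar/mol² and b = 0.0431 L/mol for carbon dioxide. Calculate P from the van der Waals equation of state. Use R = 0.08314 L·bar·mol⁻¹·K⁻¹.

P ≈ 251.5 bar

P = RT/(V_m − b) − a/V_m²
RT/(V_m − b) = (0.08314)(624)/(0.190 − 0.0431) = 51.879/0.14690 = 353.16 bar
a/V_m² = 3.67/(0.190)² = 101.66 bar
P = 353.16 − 101.66 = 251.5 bar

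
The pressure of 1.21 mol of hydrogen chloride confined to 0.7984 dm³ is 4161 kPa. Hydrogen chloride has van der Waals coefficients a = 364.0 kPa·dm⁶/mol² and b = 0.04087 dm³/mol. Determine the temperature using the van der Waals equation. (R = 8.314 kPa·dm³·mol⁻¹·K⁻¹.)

T ≈ 372.0 K

T = (P + a n²/V²)(V − nb)/(nR)
P + a n²/V² = 4161 + (364.0)(1.21)²/(0.7984)² = 4997.0 kPa
V − nb = 0.7984 − (1.21)(0.04087) = 0.74895 dm³
T = (4997.0)(0.74895)/((1.21)(8.314)) = 372.0 K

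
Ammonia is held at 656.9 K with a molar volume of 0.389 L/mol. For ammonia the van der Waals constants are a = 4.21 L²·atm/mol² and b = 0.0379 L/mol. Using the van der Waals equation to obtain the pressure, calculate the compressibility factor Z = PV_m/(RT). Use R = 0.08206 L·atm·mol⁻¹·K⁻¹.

Z ≈ 0.9072

P = RT/(V_m − b) − a/V_m² = (0.08206)(656.9)/(0.389 − 0.0379) − 4.21/(0.389)²
  = 53.905/0.35110 − 27.822 = 153.53 − 27.822 = 125.71 atm
Z = PV_m/(RT) = (125.71)(0.389)/((0.08206)(656.9)) = 48.901/53.905 = 0.9072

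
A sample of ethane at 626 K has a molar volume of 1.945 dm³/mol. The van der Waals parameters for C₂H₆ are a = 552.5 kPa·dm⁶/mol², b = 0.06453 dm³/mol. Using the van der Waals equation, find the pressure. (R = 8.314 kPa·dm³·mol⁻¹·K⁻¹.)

P ≈ 2622 kPa

P = RT/(V_m − b) − a/V_m²
RT/(V_m − b) = (8.314)(626)/(1.945 − 0.06453) = 5204.6/1.8805 = 2767.7 kPa
a/V_m² = 552.5/(1.945)² = 146.05 kPa
P = 2767.7 − 146.05 = 2622 kPa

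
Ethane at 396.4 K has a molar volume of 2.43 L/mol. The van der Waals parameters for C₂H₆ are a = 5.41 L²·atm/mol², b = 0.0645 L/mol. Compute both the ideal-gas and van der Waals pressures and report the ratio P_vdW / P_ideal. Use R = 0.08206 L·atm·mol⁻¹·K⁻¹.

Ideal: P_ideal = RT/V_m = (0.08206)(396.4)/2.43 = 13.3862 atm
vdW: P = RT/(V_m − b) − a/V_m² = 32.5286/2.36550 − 5.41/5.90490 = 13.7513 − 0.916188 = 12.8351 atm
Ratio = 12.8351/13.3862 = 0.9588

P_vdW / P_ideal ≈ 0.9588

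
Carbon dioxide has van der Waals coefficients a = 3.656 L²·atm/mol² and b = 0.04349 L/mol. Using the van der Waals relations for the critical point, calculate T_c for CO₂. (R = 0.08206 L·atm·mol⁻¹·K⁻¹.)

For a van der Waals gas, T_c = 8a/(27Rb).
T_c = 8×3.656/(27×0.08206×0.04349) = 29.248/0.096357 = 303.5 K

T_c ≈ 303.5 K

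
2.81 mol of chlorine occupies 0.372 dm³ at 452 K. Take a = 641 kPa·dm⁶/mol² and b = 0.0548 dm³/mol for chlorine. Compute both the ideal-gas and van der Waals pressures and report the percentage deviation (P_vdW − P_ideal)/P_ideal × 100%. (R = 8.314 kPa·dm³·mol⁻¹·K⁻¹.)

Ideal: P_ideal = nRT/V = (2.81)(8.314)(452)/0.372 = 28386.5 kPa
vdW: P = nRT/(V − nb) − a n²/V² = 10559.8/0.218012 − 5061.40/0.138384 = 48436.8 − 36575.0 = 11861.8 kPa
% deviation = (11861.8 − 28386.5)/28386.5 × 100% = -58.21%

-58.21 %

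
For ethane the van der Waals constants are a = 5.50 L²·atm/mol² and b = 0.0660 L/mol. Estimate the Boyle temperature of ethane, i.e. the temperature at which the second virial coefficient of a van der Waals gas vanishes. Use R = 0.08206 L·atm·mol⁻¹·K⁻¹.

T_B ≈ 1016 K

For a van der Waals gas the second virial coefficient B₂ = b − a/(RT) vanishes at T_B = a/(Rb).
T_B = 5.50/(0.08206×0.0660) = 5.50/0.0054160 = 1016 K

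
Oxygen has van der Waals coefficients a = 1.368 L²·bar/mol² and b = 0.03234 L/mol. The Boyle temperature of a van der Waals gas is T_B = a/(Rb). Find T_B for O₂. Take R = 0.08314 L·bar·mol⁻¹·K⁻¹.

T_B ≈ 508.8 K

For a van der Waals gas the second virial coefficient B₂ = b − a/(RT) vanishes at T_B = a/(Rb).
T_B = 1.368/(0.08314×0.03234) = 1.368/0.0026887 = 508.8 K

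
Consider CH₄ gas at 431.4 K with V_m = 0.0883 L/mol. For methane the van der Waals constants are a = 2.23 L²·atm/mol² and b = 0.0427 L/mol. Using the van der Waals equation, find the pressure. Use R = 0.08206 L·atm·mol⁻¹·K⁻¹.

P ≈ 490.3 atm

P = RT/(V_m − b) − a/V_m²
RT/(V_m − b) = (0.08206)(431.4)/(0.0883 − 0.0427) = 35.401/0.045600 = 776.34 atm
a/V_m² = 2.23/(0.0883)² = 286.01 atm
P = 776.34 − 286.01 = 490.3 atm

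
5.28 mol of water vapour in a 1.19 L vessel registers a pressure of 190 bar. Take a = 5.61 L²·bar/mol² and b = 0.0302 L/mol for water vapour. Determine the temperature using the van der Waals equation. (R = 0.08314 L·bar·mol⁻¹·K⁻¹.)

T ≈ 705.3 K

T = (P + a n²/V²)(V − nb)/(nR)
P + a n²/V² = 190 + (5.61)(5.28)²/(1.19)² = 300.44 bar
V − nb = 1.19 − (5.28)(0.0302) = 1.0305 L
T = (300.44)(1.0305)/((5.28)(0.08314)) = 705.3 K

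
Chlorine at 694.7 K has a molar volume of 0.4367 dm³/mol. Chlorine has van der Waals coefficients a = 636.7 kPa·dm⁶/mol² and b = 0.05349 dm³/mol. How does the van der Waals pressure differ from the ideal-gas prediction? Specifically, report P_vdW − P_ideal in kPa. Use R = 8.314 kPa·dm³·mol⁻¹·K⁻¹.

Ideal: P_ideal = RT/V_m = (8.314)(694.7)/0.4367 = 13225.9 kPa
vdW: P = RT/(V_m − b) − a/V_m² = 5775.74/0.383210 − 636.7/0.190707 = 15072.0 − 3338.63 = 11733.4 kPa
ΔP = 11733.4 − 13225.9 = -1493 kPa

ΔP ≈ -1493 kPa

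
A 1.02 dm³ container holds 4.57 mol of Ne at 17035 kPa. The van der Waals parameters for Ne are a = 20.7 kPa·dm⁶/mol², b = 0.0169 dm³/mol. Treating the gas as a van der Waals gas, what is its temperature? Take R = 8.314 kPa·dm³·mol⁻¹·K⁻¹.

T ≈ 433.0 K

T = (P + a n²/V²)(V − nb)/(nR)
P + a n²/V² = 17035 + (20.7)(4.57)²/(1.02)² = 17451 kPa
V − nb = 1.02 − (4.57)(0.0169) = 0.94277 dm³
T = (17451)(0.94277)/((4.57)(8.314)) = 433.0 K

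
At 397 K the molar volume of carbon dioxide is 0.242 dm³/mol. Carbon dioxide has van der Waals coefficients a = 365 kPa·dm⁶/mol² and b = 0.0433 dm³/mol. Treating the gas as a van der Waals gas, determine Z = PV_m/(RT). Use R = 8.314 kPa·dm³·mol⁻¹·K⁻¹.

Z ≈ 0.7610

P = RT/(V_m − b) − a/V_m² = (8.314)(397)/(0.242 − 0.0433) − 365/(0.242)²
  = 3300.7/0.19870 − 6232.5 = 16611 − 6232.5 = 10379 kPa
Z = PV_m/(RT) = (10379)(0.242)/((8.314)(397)) = 2511.7/3300.7 = 0.7610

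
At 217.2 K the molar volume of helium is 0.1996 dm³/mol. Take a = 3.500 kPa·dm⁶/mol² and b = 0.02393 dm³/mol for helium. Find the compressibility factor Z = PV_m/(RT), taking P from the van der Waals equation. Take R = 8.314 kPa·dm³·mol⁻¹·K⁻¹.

Z ≈ 1.127

P = RT/(V_m − b) − a/V_m² = (8.314)(217.2)/(0.1996 − 0.02393) − 3.500/(0.1996)²
  = 1805.8/0.17567 − 87.851 = 10280 − 87.851 = 10192 kPa
Z = PV_m/(RT) = (10192)(0.1996)/((8.314)(217.2)) = 2034.3/1805.8 = 1.127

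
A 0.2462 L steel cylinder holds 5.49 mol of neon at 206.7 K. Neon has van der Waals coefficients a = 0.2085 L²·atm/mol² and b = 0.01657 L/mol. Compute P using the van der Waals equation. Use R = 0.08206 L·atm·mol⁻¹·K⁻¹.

P = nRT/(V − nb) − a n²/V²
nRT/(V − nb) = (5.49)(0.08206)(206.7)/(0.2462 − 5.49×0.01657) = 93.120/0.15523 = 599.88 atm
a n²/V² = (0.2085)(5.49)²/(0.2462)² = 103.68 atm
P = 599.88 − 103.68 = 496.2 atm

P ≈ 496.2 atm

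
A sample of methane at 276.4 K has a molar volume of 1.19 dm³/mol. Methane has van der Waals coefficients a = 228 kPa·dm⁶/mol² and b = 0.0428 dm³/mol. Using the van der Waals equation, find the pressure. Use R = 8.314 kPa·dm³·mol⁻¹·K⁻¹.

P ≈ 1842 kPa

P = RT/(V_m − b) − a/V_m²
RT/(V_m − b) = (8.314)(276.4)/(1.19 − 0.0428) = 2298.0/1.1472 = 2003.1 kPa
a/V_m² = 228/(1.19)² = 161.01 kPa
P = 2003.1 − 161.01 = 1842 kPa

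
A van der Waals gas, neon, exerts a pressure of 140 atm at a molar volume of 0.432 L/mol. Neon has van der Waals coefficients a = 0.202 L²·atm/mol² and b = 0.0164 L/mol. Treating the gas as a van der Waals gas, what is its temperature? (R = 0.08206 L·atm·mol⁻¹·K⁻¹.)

T ≈ 714.5 K

T = (P + a/V_m²)(V_m − b)/R
P + a/V_m² = 140 + 0.202/(0.432)² = 141.08 atm
V_m − b = 0.432 − 0.0164 = 0.41560 L/mol
T = (141.08)(0.41560)/0.08206 = 714.5 K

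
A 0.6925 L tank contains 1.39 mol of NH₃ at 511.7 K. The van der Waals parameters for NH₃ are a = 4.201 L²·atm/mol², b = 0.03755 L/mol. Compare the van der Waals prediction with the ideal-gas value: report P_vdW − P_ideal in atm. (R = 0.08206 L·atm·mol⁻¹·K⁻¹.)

Ideal: P_ideal = nRT/V = (1.39)(0.08206)(511.7)/0.6925 = 84.2834 atm
vdW: P = nRT/(V − nb) − a n²/V² = 58.3662/0.640306 − 8.11675/0.479556 = 91.1536 − 16.9256 = 74.2280 atm
ΔP = 74.2280 − 84.2834 = -10.06 atm

ΔP ≈ -10.06 atm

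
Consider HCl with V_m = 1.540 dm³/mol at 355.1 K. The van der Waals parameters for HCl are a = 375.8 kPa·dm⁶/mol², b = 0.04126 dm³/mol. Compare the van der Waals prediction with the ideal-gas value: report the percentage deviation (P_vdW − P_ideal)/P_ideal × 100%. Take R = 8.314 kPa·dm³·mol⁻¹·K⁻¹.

Ideal: P_ideal = RT/V_m = (8.314)(355.1)/1.540 = 1917.08 kPa
vdW: P = RT/(V_m − b) − a/V_m² = 2952.30/1.49874 − 375.8/2.37160 = 1969.85 − 158.458 = 1811.39 kPa
% deviation = (1811.39 − 1917.08)/1917.08 × 100% = -5.51%

-5.51 %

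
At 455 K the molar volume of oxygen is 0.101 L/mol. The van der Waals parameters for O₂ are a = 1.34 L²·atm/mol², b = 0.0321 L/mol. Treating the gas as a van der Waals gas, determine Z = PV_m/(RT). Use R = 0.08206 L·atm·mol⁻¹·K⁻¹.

P = RT/(V_m − b) − a/V_m² = (0.08206)(455)/(0.101 − 0.0321) − 1.34/(0.101)²
  = 37.337/0.068900 − 131.36 = 541.90 − 131.36 = 410.54 atm
Z = PV_m/(RT) = (410.54)(0.101)/((0.08206)(455)) = 41.465/37.337 = 1.111

Z ≈ 1.111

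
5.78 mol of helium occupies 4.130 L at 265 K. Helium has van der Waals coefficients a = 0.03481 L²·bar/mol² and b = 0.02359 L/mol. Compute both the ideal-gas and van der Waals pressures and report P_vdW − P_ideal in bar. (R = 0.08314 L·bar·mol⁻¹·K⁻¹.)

Ideal: P_ideal = nRT/V = (5.78)(0.08314)(265)/4.130 = 30.8343 bar
vdW: P = nRT/(V − nb) − a n²/V² = 127.346/3.99365 − 1.16295/17.0569 = 31.8871 − 0.0681806 = 31.8189 bar
ΔP = 31.8189 − 30.8343 = 0.985 bar

ΔP ≈ 0.985 bar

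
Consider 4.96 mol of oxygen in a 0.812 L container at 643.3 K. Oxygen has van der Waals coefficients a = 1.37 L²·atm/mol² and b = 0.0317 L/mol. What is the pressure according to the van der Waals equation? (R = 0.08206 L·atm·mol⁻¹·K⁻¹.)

P ≈ 348.8 atm

P = nRT/(V − nb) − a n²/V²
nRT/(V − nb) = (4.96)(0.08206)(643.3)/(0.812 − 4.96×0.0317) = 261.83/0.65477 = 399.88 atm
a n²/V² = (1.37)(4.96)²/(0.812)² = 51.118 atm
P = 399.88 − 51.118 = 348.8 atm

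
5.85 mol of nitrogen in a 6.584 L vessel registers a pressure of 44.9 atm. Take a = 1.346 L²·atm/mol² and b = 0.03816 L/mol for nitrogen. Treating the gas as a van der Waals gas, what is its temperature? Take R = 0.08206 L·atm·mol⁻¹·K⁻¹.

T ≈ 609.0 K

T = (P + a n²/V²)(V − nb)/(nR)
P + a n²/V² = 44.9 + (1.346)(5.85)²/(6.584)² = 45.963 atm
V − nb = 6.584 − (5.85)(0.03816) = 6.3608 L
T = (45.963)(6.3608)/((5.85)(0.08206)) = 609.0 K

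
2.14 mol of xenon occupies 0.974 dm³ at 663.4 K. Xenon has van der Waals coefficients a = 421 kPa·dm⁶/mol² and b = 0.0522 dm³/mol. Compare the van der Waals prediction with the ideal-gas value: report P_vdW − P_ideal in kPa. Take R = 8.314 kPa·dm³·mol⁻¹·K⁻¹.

ΔP ≈ -462 kPa

Ideal: P_ideal = nRT/V = (2.14)(8.314)(663.4)/0.974 = 12118.3 kPa
vdW: P = nRT/(V − nb) − a n²/V² = 11803.2/0.862292 − 1928.01/0.948676 = 13688.2 − 2032.32 = 11655.9 kPa
ΔP = 11655.9 − 12118.3 = -462 kPa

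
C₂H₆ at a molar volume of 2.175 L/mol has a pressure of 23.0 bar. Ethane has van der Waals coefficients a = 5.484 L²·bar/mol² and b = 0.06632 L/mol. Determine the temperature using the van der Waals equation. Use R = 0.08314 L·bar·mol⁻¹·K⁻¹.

T ≈ 612.8 K

T = (P + a/V_m²)(V_m − b)/R
P + a/V_m² = 23.0 + 5.484/(2.175)² = 24.159 bar
V_m − b = 2.175 − 0.06632 = 2.1087 L/mol
T = (24.159)(2.1087)/0.08314 = 612.8 K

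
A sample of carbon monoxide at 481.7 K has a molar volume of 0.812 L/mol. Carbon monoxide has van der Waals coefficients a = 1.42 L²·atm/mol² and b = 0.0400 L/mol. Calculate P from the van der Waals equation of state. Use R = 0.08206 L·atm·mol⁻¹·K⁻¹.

P ≈ 49.05 atm

P = RT/(V_m − b) − a/V_m²
RT/(V_m − b) = (0.08206)(481.7)/(0.812 − 0.0400) = 39.528/0.77200 = 51.202 atm
a/V_m² = 1.42/(0.812)² = 2.1537 atm
P = 51.202 − 2.1537 = 49.05 atm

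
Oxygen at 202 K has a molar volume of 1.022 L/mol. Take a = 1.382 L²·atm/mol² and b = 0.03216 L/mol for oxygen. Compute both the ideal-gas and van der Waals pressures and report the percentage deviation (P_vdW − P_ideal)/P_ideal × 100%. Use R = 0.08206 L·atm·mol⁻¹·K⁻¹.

Ideal: P_ideal = RT/V_m = (0.08206)(202)/1.022 = 16.2193 atm
vdW: P = RT/(V_m − b) − a/V_m² = 16.5761/0.989840 − 1.382/1.04448 = 16.7462 − 1.32315 = 15.4231 atm
% deviation = (15.4231 − 16.2193)/16.2193 × 100% = -4.91%

-4.91 %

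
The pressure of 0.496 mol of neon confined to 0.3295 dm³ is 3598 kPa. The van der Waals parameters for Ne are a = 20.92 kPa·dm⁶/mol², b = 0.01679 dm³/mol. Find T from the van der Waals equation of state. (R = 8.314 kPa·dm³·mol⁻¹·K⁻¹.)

T ≈ 283.9 K

T = (P + a n²/V²)(V − nb)/(nR)
P + a n²/V² = 3598 + (20.92)(0.496)²/(0.3295)² = 3645.4 kPa
V − nb = 0.3295 − (0.496)(0.01679) = 0.32117 dm³
T = (3645.4)(0.32117)/((0.496)(8.314)) = 283.9 K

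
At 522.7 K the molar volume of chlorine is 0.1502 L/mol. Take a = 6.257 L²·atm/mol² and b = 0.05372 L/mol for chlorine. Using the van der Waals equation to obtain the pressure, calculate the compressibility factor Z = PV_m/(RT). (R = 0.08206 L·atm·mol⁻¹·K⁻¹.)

P = RT/(V_m − b) − a/V_m² = (0.08206)(522.7)/(0.1502 − 0.05372) − 6.257/(0.1502)²
  = 42.893/0.096480 − 277.35 = 444.58 − 277.35 = 167.23 atm
Z = PV_m/(RT) = (167.23)(0.1502)/((0.08206)(522.7)) = 25.118/42.893 = 0.5856

Z ≈ 0.5856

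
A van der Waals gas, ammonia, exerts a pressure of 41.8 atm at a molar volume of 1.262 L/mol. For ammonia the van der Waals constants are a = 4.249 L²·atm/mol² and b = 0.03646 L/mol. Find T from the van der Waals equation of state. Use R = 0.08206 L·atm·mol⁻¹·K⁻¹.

T = (P + a/V_m²)(V_m − b)/R
P + a/V_m² = 41.8 + 4.249/(1.262)² = 44.468 atm
V_m − b = 1.262 − 0.03646 = 1.2255 L/mol
T = (44.468)(1.2255)/0.08206 = 664.1 K

T ≈ 664.1 K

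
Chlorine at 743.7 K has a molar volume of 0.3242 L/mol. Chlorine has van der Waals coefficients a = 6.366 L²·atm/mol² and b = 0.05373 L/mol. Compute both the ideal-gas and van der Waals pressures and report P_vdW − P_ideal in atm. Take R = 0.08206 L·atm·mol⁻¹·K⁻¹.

Ideal: P_ideal = RT/V_m = (0.08206)(743.7)/0.3242 = 188.242 atm
vdW: P = RT/(V_m − b) − a/V_m² = 61.0280/0.270470 − 6.366/0.105106 = 225.637 − 60.5674 = 165.070 atm
ΔP = 165.070 − 188.242 = -23.17 atm

ΔP ≈ -23.17 atm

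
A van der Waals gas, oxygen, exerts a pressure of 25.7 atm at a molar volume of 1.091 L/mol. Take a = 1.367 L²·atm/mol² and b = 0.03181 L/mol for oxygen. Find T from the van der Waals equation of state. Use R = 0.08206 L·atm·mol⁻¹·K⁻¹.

T = (P + a/V_m²)(V_m − b)/R
P + a/V_m² = 25.7 + 1.367/(1.091)² = 26.848 atm
V_m − b = 1.091 − 0.03181 = 1.0592 L/mol
T = (26.848)(1.0592)/0.08206 = 346.5 K

T ≈ 346.5 K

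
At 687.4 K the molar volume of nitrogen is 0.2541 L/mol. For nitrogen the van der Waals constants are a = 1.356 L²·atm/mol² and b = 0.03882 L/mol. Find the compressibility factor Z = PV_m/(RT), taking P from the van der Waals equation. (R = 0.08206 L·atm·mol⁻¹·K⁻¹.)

P = RT/(V_m − b) − a/V_m² = (0.08206)(687.4)/(0.2541 − 0.03882) − 1.356/(0.2541)²
  = 56.408/0.21528 − 21.002 = 262.02 − 21.002 = 241.02 atm
Z = PV_m/(RT) = (241.02)(0.2541)/((0.08206)(687.4)) = 61.243/56.408 = 1.086

Z ≈ 1.086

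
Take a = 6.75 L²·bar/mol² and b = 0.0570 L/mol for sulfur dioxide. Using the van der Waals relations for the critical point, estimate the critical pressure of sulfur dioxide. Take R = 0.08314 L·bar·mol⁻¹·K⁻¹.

P_c ≈ 76.95 bar

For a van der Waals gas, P_c = a/(27b²).
P_c = 6.75/(27×(0.0570)²) = 6.75/0.087723 = 76.95 bar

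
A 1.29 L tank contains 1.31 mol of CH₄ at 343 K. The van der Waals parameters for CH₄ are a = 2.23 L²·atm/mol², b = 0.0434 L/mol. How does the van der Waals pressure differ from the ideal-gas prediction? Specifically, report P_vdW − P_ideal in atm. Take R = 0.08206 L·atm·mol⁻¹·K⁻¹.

ΔP ≈ -0.982 atm

Ideal: P_ideal = nRT/V = (1.31)(0.08206)(343)/1.29 = 28.5830 atm
vdW: P = nRT/(V − nb) − a n²/V² = 36.8720/1.23315 − 3.82690/1.66410 = 29.9007 − 2.29968 = 27.6010 atm
ΔP = 27.6010 − 28.5830 = -0.982 atm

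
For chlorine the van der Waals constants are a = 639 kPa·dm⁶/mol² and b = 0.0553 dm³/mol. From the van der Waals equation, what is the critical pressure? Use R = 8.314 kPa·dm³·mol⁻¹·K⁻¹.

P_c ≈ 7739 kPa

For a van der Waals gas, P_c = a/(27b²).
P_c = 639/(27×(0.0553)²) = 639/0.082568 = 7739 kPa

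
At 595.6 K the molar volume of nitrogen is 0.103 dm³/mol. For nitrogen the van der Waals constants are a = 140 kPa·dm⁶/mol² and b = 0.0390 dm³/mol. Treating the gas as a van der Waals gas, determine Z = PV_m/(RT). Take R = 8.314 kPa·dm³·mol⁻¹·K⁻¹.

P = RT/(V_m − b) − a/V_m² = (8.314)(595.6)/(0.103 − 0.0390) − 140/(0.103)²
  = 4951.8/0.064000 − 13196 = 77372 − 13196 = 64176 kPa
Z = PV_m/(RT) = (64176)(0.103)/((8.314)(595.6)) = 6610.1/4951.8 = 1.335

Z ≈ 1.335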